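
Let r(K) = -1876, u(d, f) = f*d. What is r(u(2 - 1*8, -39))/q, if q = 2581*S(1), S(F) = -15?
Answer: 1876/38715 ≈ 0.048457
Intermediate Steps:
u(d, f) = d*f
q = -38715 (q = 2581*(-15) = -38715)
r(u(2 - 1*8, -39))/q = -1876/(-38715) = -1876*(-1/38715) = 1876/38715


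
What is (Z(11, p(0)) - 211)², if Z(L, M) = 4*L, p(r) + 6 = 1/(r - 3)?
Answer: 27889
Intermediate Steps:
p(r) = -6 + 1/(-3 + r) (p(r) = -6 + 1/(r - 3) = -6 + 1/(-3 + r))
(Z(11, p(0)) - 211)² = (4*11 - 211)² = (44 - 211)² = (-167)² = 27889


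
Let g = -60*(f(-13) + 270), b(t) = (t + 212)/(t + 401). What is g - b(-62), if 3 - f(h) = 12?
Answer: -1769630/113 ≈ -15660.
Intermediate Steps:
b(t) = (212 + t)/(401 + t)
f(h) = -9 (f(h) = 3 - 1*12 = 3 - 12 = -9)
g = -15660 (g = -60*(-9 + 270) = -60*261 = -15660)
g - b(-62) = -15660 - (212 - 62)/(401 - 62) = -15660 - 150/339 = -15660 - 1*50/113 = -15660 - 50/113 = -1769630/113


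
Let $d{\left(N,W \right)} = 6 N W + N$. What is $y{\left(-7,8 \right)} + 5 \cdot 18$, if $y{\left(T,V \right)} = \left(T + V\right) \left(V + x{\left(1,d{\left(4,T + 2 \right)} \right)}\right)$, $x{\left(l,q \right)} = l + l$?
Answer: $100$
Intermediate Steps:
$d{\left(N,W \right)} = N + 6 N W$ ($d{\left(N,W \right)} = 6 N W + N = N + 6 N W$)
$x{\left(l,q \right)} = 2 l$
$y{\left(T,V \right)} = \left(2 + V\right) \left(T + V\right)$ ($y{\left(T,V \right)} = \left(T + V\right) \left(V + 2 \cdot 1\right) = \left(T + V\right) \left(V + 2\right) = \left(T + V\right) \left(2 + V\right) = \left(2 + V\right) \left(T + V\right)$)
$y{\left(-7,8 \right)} + 5 \cdot 18 = \left(8^{2} + 2 \left(-7\right) + 2 \cdot 8 - 56\right) + 5 \cdot 18 = \left(64 - 14 + 16 - 56\right) + 90 = 10 + 90 = 100$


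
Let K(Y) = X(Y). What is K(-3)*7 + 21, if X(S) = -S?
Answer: 42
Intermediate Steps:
K(Y) = -Y
K(-3)*7 + 21 = -1*(-3)*7 + 21 = 3*7 + 21 = 21 + 21 = 42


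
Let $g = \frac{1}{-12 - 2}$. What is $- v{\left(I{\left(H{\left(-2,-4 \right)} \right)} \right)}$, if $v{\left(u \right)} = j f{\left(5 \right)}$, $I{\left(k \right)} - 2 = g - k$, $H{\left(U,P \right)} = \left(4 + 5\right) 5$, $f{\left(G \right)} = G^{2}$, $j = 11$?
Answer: $-275$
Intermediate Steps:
$g = - \frac{1}{14}$ ($g = \frac{1}{-14} = - \frac{1}{14} \approx -0.071429$)
$H{\left(U,P \right)} = 45$ ($H{\left(U,P \right)} = 9 \cdot 5 = 45$)
$I{\left(k \right)} = \frac{27}{14} - k$ ($I{\left(k \right)} = 2 - \left(\frac{1}{14} + k\right) = \frac{27}{14} - k$)
$v{\left(u \right)} = 275$ ($v{\left(u \right)} = 11 \cdot 5^{2} = 11 \cdot 25 = 275$)
$- v{\left(I{\left(H{\left(-2,-4 \right)} \right)} \right)} = \left(-1\right) 275 = -275$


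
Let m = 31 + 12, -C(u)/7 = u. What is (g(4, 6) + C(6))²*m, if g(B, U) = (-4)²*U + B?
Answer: 144652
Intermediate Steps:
C(u) = -7*u
g(B, U) = B + 16*U (g(B, U) = 16*U + B = B + 16*U)
m = 43
(g(4, 6) + C(6))²*m = ((4 + 16*6) - 7*6)²*43 = ((4 + 96) - 42)²*43 = (100 - 42)²*43 = 58²*43 = 3364*43 = 144652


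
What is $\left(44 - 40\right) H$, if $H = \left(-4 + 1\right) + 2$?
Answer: $-4$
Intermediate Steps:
$H = -1$ ($H = -3 + 2 = -1$)
$\left(44 - 40\right) H = \left(44 - 40\right) \left(-1\right) = 4 \left(-1\right) = -4$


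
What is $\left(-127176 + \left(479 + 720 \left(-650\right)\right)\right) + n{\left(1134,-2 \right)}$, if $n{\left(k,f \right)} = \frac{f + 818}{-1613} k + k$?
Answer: $- \frac{958342463}{1613} \approx -5.9414 \cdot 10^{5}$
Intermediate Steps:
$n{\left(k,f \right)} = k + k \left(- \frac{818}{1613} - \frac{f}{1613}\right)$ ($n{\left(k,f \right)} = \left(818 + f\right) \left(- \frac{1}{1613}\right) k + k = \left(- \frac{818}{1613} - \frac{f}{1613}\right) k + k = k \left(- \frac{818}{1613} - \frac{f}{1613}\right) + k = k + k \left(- \frac{818}{1613} - \frac{f}{1613}\right)$)
$\left(-127176 + \left(479 + 720 \left(-650\right)\right)\right) + n{\left(1134,-2 \right)} = \left(-127176 + \left(479 + 720 \left(-650\right)\right)\right) + \frac{1}{1613} \cdot 1134 \left(795 - -2\right) = \left(-127176 + \left(479 - 468000\right)\right) + \frac{1}{1613} \cdot 1134 \left(795 + 2\right) = \left(-127176 - 467521\right) + \frac{1}{1613} \cdot 1134 \cdot 797 = -594697 + \frac{903798}{1613} = - \frac{958342463}{1613}$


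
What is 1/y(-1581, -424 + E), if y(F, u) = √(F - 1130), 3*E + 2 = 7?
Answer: -I*√2711/2711 ≈ -0.019206*I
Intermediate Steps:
E = 5/3 (E = -⅔ + (⅓)*7 = -⅔ + 7/3 = 5/3 ≈ 1.6667)
y(F, u) = √(-1130 + F)
1/y(-1581, -424 + E) = 1/(√(-1130 - 1581)) = 1/(√(-2711)) = 1/(I*√2711) = -I*√2711/2711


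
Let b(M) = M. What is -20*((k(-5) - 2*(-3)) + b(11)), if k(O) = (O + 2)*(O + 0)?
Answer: -640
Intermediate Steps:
k(O) = O*(2 + O) (k(O) = (2 + O)*O = O*(2 + O))
-20*((k(-5) - 2*(-3)) + b(11)) = -20*((-5*(2 - 5) - 2*(-3)) + 11) = -20*((-5*(-3) + 6) + 11) = -20*((15 + 6) + 11) = -20*(21 + 11) = -20*32 = -640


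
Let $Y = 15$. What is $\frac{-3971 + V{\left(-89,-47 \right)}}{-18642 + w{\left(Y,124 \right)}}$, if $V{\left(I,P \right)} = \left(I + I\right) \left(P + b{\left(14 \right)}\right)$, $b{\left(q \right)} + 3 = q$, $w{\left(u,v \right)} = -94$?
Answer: $- \frac{2437}{18736} \approx -0.13007$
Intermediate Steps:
$b{\left(q \right)} = -3 + q$
$V{\left(I,P \right)} = 2 I \left(11 + P\right)$ ($V{\left(I,P \right)} = \left(I + I\right) \left(P + \left(-3 + 14\right)\right) = 2 I \left(P + 11\right) = 2 I \left(11 + P\right)$)
$\frac{-3971 + V{\left(-89,-47 \right)}}{-18642 + w{\left(Y,124 \right)}} = \frac{-3971 + 2 \left(-89\right) \left(11 - 47\right)}{-18642 - 94} = \frac{-3971 + 2 \left(-89\right) \left(-36\right)}{-18736} = \left(-3971 + 6408\right) \left(- \frac{1}{18736}\right) = 2437 \left(- \frac{1}{18736}\right) = - \frac{2437}{18736}$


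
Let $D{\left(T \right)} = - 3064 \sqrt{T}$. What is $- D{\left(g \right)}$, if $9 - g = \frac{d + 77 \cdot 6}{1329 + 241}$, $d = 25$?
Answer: $\frac{1532 \sqrt{21419510}}{785} \approx 9032.2$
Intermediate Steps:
$g = \frac{13643}{1570}$ ($g = 9 - \frac{25 + 77 \cdot 6}{1329 + 241} = 9 - \frac{25 + 462}{1570} = 9 - 487 \cdot \frac{1}{1570} = 9 - \frac{487}{1570} = \frac{13643}{1570} \approx 8.6898$)
$- D{\left(g \right)} = - \left(-3064\right) \sqrt{\frac{13643}{1570}} = - \left(-3064\right) \frac{\sqrt{21419510}}{1570} = - \frac{\left(-1532\right) \sqrt{21419510}}{785} = \frac{1532 \sqrt{21419510}}{785}$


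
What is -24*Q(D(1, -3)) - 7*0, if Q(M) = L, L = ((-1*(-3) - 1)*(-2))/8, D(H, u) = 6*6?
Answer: 12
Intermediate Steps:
D(H, u) = 36
L = -½ (L = ((3 - 1)*(-2))*(⅛) = (2*(-2))*(⅛) = -4*⅛ = -½ ≈ -0.50000)
Q(M) = -½
-24*Q(D(1, -3)) - 7*0 = -24*(-½) - 7*0 = 12 + 0 = 12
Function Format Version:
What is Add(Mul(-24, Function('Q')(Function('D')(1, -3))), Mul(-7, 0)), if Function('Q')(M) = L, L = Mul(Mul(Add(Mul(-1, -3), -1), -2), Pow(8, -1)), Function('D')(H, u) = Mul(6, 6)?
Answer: 12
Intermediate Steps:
Function('D')(H, u) = 36
L = Rational(-1, 2) (L = Mul(Mul(Add(3, -1), -2), Rational(1, 8)) = Mul(Mul(2, -2), Rational(1, 8)) = Mul(-4, Rational(1, 8)) = Rational(-1, 2) ≈ -0.50000)
Function('Q')(M) = Rational(-1, 2)
Add(Mul(-24, Function('Q')(Function('D')(1, -3))), Mul(-7, 0)) = Add(Mul(-24, Rational(-1, 2)), Mul(-7, 0)) = Add(12, 0) = 12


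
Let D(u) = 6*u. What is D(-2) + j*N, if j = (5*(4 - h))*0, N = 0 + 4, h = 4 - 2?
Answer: -12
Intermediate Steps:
h = 2
N = 4
j = 0 (j = (5*(4 - 1*2))*0 = (5*(4 - 2))*0 = (5*2)*0 = 10*0 = 0)
D(-2) + j*N = 6*(-2) + 0*4 = -12 + 0 = -12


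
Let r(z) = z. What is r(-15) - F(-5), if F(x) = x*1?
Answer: -10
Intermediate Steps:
F(x) = x
r(-15) - F(-5) = -15 - 1*(-5) = -15 + 5 = -10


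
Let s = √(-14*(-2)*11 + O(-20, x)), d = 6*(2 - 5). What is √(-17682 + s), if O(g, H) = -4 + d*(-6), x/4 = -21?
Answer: √(-17682 + 2*√103) ≈ 132.9*I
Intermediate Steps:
d = -18 (d = 6*(-3) = -18)
x = -84 (x = 4*(-21) = -84)
O(g, H) = 104 (O(g, H) = -4 - 18*(-6) = -4 + 108 = 104)
s = 2*√103 (s = √(-14*(-2)*11 + 104) = √(28*11 + 104) = √(308 + 104) = √412 = 2*√103 ≈ 20.298)
√(-17682 + s) = √(-17682 + 2*√103)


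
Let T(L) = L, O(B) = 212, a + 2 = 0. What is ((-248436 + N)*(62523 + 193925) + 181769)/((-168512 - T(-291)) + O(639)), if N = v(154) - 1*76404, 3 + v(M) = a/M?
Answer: 6414497260363/12936693 ≈ 4.9584e+5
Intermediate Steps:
a = -2 (a = -2 + 0 = -2)
v(M) = -3 - 2/M
N = -5883340/77 (N = (-3 - 2/154) - 1*76404 = (-3 - 2*1/154) - 76404 = (-3 - 1/77) - 76404 = -232/77 - 76404 = -5883340/77 ≈ -76407.)
((-248436 + N)*(62523 + 193925) + 181769)/((-168512 - T(-291)) + O(639)) = ((-248436 - 5883340/77)*(62523 + 193925) + 181769)/((-168512 - 1*(-291)) + 212) = (-25012912/77*256448 + 181769)/((-168512 + 291) + 212) = (-6414511256576/77 + 181769)/(-168221 + 212) = -6414497260363/77/(-168009) = -6414497260363/77*(-1/168009) = 6414497260363/12936693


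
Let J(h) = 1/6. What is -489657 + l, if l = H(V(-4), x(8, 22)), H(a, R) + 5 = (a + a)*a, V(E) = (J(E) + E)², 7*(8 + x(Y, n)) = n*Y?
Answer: -317021135/648 ≈ -4.8923e+5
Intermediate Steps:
x(Y, n) = -8 + Y*n/7 (x(Y, n) = -8 + (n*Y)/7 = -8 + (Y*n)/7 = -8 + Y*n/7)
J(h) = ⅙ (J(h) = 1*(⅙) = ⅙)
V(E) = (⅙ + E)²
H(a, R) = -5 + 2*a² (H(a, R) = -5 + (a + a)*a = -5 + (2*a)*a = -5 + 2*a²)
l = 276601/648 (l = -5 + 2*((1 + 6*(-4))²/36)² = -5 + 2*((1 - 24)²/36)² = -5 + 2*((1/36)*(-23)²)² = -5 + 2*((1/36)*529)² = -5 + 2*(529/36)² = -5 + 2*(279841/1296) = -5 + 279841/648 = 276601/648 ≈ 426.85)
-489657 + l = -489657 + 276601/648 = -317021135/648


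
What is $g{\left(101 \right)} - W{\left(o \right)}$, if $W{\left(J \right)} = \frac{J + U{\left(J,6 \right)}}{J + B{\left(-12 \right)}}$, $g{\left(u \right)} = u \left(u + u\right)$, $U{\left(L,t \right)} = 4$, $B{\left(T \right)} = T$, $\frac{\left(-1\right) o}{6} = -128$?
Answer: $\frac{3855785}{189} \approx 20401.0$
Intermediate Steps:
$o = 768$ ($o = \left(-6\right) \left(-128\right) = 768$)
$g{\left(u \right)} = 2 u^{2}$ ($g{\left(u \right)} = u 2 u = 2 u^{2}$)
$W{\left(J \right)} = \frac{4 + J}{-12 + J}$ ($W{\left(J \right)} = \frac{J + 4}{J - 12} = \frac{4 + J}{-12 + J}$)
$g{\left(101 \right)} - W{\left(o \right)} = 2 \cdot 101^{2} - \frac{4 + 768}{-12 + 768} = 2 \cdot 10201 - \frac{1}{756} \cdot 772 = 20402 - \frac{1}{756} \cdot 772 = 20402 - \frac{193}{189} = \frac{3855785}{189}$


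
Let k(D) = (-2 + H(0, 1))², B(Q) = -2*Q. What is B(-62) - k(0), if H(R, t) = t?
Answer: 123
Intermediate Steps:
k(D) = 1 (k(D) = (-2 + 1)² = (-1)² = 1)
B(-62) - k(0) = -2*(-62) - 1*1 = 124 - 1 = 123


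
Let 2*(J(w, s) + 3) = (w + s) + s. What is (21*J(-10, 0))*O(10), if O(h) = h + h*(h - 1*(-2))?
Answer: -21840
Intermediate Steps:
J(w, s) = -3 + s + w/2 (J(w, s) = -3 + ((w + s) + s)/2 = -3 + ((s + w) + s)/2 = -3 + (w + 2*s)/2 = -3 + (s + w/2) = -3 + s + w/2)
O(h) = h + h*(2 + h) (O(h) = h + h*(h + 2) = h + h*(2 + h))
(21*J(-10, 0))*O(10) = (21*(-3 + 0 + (½)*(-10)))*(10*(3 + 10)) = (21*(-3 + 0 - 5))*(10*13) = (21*(-8))*130 = -168*130 = -21840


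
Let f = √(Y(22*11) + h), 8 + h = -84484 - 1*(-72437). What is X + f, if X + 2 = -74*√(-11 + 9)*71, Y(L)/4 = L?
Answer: -2 + I*√11087 - 5254*I*√2 ≈ -2.0 - 7325.0*I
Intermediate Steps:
Y(L) = 4*L
h = -12055 (h = -8 + (-84484 - 1*(-72437)) = -8 + (-84484 + 72437) = -8 - 12047 = -12055)
X = -2 - 5254*I*√2 (X = -2 - 74*√(-11 + 9)*71 = -2 - 74*I*√2*71 = -2 - 5254*I*√2 ≈ -2.0 - 7430.3*I)
f = I*√11087 (f = √(4*(22*11) - 12055) = √(4*242 - 12055) = √(968 - 12055) = √(-11087) = I*√11087 ≈ 105.29*I)
X + f = (-2 - 5254*I*√2) + I*√11087 = -2 + I*√11087 - 5254*I*√2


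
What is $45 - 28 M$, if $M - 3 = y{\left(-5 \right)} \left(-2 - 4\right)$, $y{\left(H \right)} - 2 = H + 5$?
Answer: $297$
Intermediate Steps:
$y{\left(H \right)} = 7 + H$ ($y{\left(H \right)} = 2 + \left(H + 5\right) = 2 + \left(5 + H\right) = 7 + H$)
$M = -9$ ($M = 3 + \left(7 - 5\right) \left(-2 - 4\right) = 3 + 2 \left(-6\right) = 3 - 12 = -9$)
$45 - 28 M = 45 - -252 = 45 + 252 = 297$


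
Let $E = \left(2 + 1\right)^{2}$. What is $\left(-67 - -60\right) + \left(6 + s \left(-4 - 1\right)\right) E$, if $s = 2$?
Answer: $-43$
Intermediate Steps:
$E = 9$ ($E = 3^{2} = 9$)
$\left(-67 - -60\right) + \left(6 + s \left(-4 - 1\right)\right) E = \left(-67 - -60\right) + \left(6 + 2 \left(-4 - 1\right)\right) 9 = \left(-67 + 60\right) + \left(6 + 2 \left(-5\right)\right) 9 = -7 + \left(6 - 10\right) 9 = -7 - 36 = -43$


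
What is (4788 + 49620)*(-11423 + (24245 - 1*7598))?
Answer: 284227392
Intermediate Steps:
(4788 + 49620)*(-11423 + (24245 - 1*7598)) = 54408*(-11423 + (24245 - 7598)) = 54408*(-11423 + 16647) = 54408*5224 = 284227392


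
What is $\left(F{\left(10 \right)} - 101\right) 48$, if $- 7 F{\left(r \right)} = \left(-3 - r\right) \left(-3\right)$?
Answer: $- \frac{35808}{7} \approx -5115.4$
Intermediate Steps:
$F{\left(r \right)} = - \frac{9}{7} - \frac{3 r}{7}$ ($F{\left(r \right)} = - \frac{\left(-3 - r\right) \left(-3\right)}{7} = - \frac{9 + 3 r}{7} = - \frac{9}{7} - \frac{3 r}{7}$)
$\left(F{\left(10 \right)} - 101\right) 48 = \left(\left(- \frac{9}{7} - \frac{30}{7}\right) - 101\right) 48 = \left(- \frac{39}{7} - 101\right) 48 = \left(- \frac{746}{7}\right) 48 = - \frac{35808}{7}$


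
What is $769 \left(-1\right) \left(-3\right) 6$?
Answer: $13842$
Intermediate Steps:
$769 \left(-1\right) \left(-3\right) 6 = 769 \cdot 3 \cdot 6 = 769 \cdot 18 = 13842$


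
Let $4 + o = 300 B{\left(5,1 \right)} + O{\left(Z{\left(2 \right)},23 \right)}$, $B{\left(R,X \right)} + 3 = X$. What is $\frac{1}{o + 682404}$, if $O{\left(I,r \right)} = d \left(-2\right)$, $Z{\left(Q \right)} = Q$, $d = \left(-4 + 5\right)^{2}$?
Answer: $\frac{1}{681798} \approx 1.4667 \cdot 10^{-6}$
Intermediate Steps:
$d = 1$ ($d = 1^{2} = 1$)
$O{\left(I,r \right)} = -2$ ($O{\left(I,r \right)} = 1 \left(-2\right) = -2$)
$B{\left(R,X \right)} = -3 + X$
$o = -606$ ($o = -4 + \left(300 \left(-3 + 1\right) - 2\right) = -4 + \left(300 \left(-2\right) - 2\right) = -4 - 602 = -606$)
$\frac{1}{o + 682404} = \frac{1}{-606 + 682404} = \frac{1}{681798}$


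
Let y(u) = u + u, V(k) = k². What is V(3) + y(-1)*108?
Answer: -207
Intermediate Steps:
y(u) = 2*u
V(3) + y(-1)*108 = 3² + (2*(-1))*108 = 9 - 2*108 = 9 - 216 = -207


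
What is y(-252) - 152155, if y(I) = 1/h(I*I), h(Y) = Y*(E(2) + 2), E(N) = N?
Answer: -38649804479/254016 ≈ -1.5216e+5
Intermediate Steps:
h(Y) = 4*Y (h(Y) = Y*(2 + 2) = Y*4 = 4*Y)
y(I) = 1/(4*I²) (y(I) = 1/(4*(I*I)) = 1/(4*I²))
y(-252) - 152155 = (¼)/(-252)² - 152155 = (¼)*(1/63504) - 152155 = 1/254016 - 152155 = -38649804479/254016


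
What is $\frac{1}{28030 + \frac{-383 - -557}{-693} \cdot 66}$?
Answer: $\frac{7}{196094} \approx 3.5697 \cdot 10^{-5}$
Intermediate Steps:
$\frac{1}{28030 + \frac{-383 - -557}{-693} \cdot 66} = \frac{1}{28030 + \left(-383 + 557\right) \left(- \frac{1}{693}\right) 66} = \frac{1}{28030 + 174 \left(- \frac{1}{693}\right) 66} = \frac{1}{28030 - \frac{116}{7}} = \frac{1}{\frac{196094}{7}} = \frac{7}{196094}$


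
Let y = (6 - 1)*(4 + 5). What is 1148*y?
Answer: 51660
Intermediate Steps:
y = 45 (y = 5*9 = 45)
1148*y = 1148*45 = 51660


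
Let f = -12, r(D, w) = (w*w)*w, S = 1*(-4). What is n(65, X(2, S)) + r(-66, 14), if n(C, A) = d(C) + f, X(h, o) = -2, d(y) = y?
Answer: 2797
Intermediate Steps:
S = -4
r(D, w) = w³ (r(D, w) = w²*w = w³)
n(C, A) = -12 + C (n(C, A) = C - 12 = -12 + C)
n(65, X(2, S)) + r(-66, 14) = (-12 + 65) + 14³ = 53 + 2744 = 2797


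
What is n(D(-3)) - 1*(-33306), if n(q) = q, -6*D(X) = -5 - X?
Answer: 99919/3 ≈ 33306.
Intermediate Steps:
D(X) = ⅚ + X/6 (D(X) = -(-5 - X)/6 = ⅚ + X/6)
n(D(-3)) - 1*(-33306) = (⅚ + (⅙)*(-3)) - 1*(-33306) = (⅚ - ½) + 33306 = ⅓ + 33306 = 99919/3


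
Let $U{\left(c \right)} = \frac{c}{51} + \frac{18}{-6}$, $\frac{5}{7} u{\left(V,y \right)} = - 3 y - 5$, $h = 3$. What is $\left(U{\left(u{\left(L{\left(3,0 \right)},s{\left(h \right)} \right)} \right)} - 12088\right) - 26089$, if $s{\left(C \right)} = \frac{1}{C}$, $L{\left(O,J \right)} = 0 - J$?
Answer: $- \frac{3245314}{85} \approx -38180.0$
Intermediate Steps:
$L{\left(O,J \right)} = - J$
$u{\left(V,y \right)} = -7 - \frac{21 y}{5}$ ($u{\left(V,y \right)} = \frac{7 \left(- 3 y - 5\right)}{5} = \frac{7 \left(-5 - 3 y\right)}{5} = -7 - \frac{21 y}{5}$)
$U{\left(c \right)} = -3 + \frac{c}{51}$ ($U{\left(c \right)} = c \frac{1}{51} + 18 \left(- \frac{1}{6}\right) = \frac{c}{51} - 3 = -3 + \frac{c}{51}$)
$\left(U{\left(u{\left(L{\left(3,0 \right)},s{\left(h \right)} \right)} \right)} - 12088\right) - 26089 = \left(\left(-3 + \frac{-7 - \frac{21}{5 \cdot 3}}{51}\right) - 12088\right) - 26089 = \left(\left(-3 + \frac{-7 - \frac{7}{5}}{51}\right) - 12088\right) - 26089 = \left(\left(-3 + \frac{1}{51} \left(- \frac{42}{5}\right)\right) - 12088\right) - 26089 = \left(\left(-3 - \frac{14}{85}\right) - 12088\right) - 26089 = \left(- \frac{269}{85} - 12088\right) - 26089 = - \frac{1027749}{85} - 26089 = - \frac{3245314}{85}$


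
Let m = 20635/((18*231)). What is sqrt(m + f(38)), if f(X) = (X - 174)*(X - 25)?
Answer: I*sqrt(3386787558)/1386 ≈ 41.989*I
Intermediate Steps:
f(X) = (-174 + X)*(-25 + X)
m = 20635/4158 ≈ 4.9627
sqrt(m + f(38)) = sqrt(20635/4158 + (4350 + 38**2 - 199*38)) = sqrt(20635/4158 + (4350 + 1444 - 7562)) = sqrt(20635/4158 - 1768) = sqrt(-7330709/4158) = I*sqrt(3386787558)/1386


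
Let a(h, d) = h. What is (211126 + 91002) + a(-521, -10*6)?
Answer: 301607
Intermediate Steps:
(211126 + 91002) + a(-521, -10*6) = (211126 + 91002) - 521 = 302128 - 521 = 301607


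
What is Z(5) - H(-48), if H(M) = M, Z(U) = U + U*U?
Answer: 78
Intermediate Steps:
Z(U) = U + U²
Z(5) - H(-48) = 5*(1 + 5) - 1*(-48) = 5*6 + 48 = 30 + 48 = 78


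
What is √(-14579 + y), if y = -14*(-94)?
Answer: I*√13263 ≈ 115.17*I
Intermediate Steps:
y = 1316
√(-14579 + y) = √(-14579 + 1316) = √(-13263) = I*√13263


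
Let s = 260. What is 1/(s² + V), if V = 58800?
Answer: 1/126400 ≈ 7.9114e-6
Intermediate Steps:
1/(s² + V) = 1/(260² + 58800) = 1/(67600 + 58800) = 1/126400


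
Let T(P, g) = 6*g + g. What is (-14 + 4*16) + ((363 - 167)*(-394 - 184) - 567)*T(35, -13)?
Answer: 10360855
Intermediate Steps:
T(P, g) = 7*g
(-14 + 4*16) + ((363 - 167)*(-394 - 184) - 567)*T(35, -13) = (-14 + 4*16) + ((363 - 167)*(-394 - 184) - 567)*(7*(-13)) = (-14 + 64) + (196*(-578) - 567)*(-91) = 50 + (-113288 - 567)*(-91) = 50 - 113855*(-91) = 50 + 10360805 = 10360855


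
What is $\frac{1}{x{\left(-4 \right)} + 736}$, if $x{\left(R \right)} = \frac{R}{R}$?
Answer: $\frac{1}{737} \approx 0.0013569$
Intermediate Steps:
$x{\left(R \right)} = 1$
$\frac{1}{x{\left(-4 \right)} + 736} = \frac{1}{1 + 736} = \frac{1}{737}$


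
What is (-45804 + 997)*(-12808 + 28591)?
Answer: -707188881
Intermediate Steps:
(-45804 + 997)*(-12808 + 28591) = -44807*15783 = -707188881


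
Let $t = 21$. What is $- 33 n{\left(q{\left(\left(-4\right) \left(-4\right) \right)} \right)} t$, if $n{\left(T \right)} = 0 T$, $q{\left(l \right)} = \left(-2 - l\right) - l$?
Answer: $0$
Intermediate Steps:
$q{\left(l \right)} = -2 - 2 l$
$n{\left(T \right)} = 0$
$- 33 n{\left(q{\left(\left(-4\right) \left(-4\right) \right)} \right)} t = \left(-33\right) 0 \cdot 21 = 0 \cdot 21 = 0$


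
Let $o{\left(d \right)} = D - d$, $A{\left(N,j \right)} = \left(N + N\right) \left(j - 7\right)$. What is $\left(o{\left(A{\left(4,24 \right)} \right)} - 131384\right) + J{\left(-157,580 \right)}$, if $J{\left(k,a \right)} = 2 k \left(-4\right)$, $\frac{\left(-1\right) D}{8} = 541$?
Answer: $-134592$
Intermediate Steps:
$D = -4328$ ($D = \left(-8\right) 541 = -4328$)
$A{\left(N,j \right)} = 2 N \left(-7 + j\right)$
$o{\left(d \right)} = -4328 - d$
$J{\left(k,a \right)} = - 8 k$
$\left(o{\left(A{\left(4,24 \right)} \right)} - 131384\right) + J{\left(-157,580 \right)} = \left(\left(-4328 - 2 \cdot 4 \left(-7 + 24\right)\right) - 131384\right) - -1256 = \left(\left(-4328 - 2 \cdot 4 \cdot 17\right) - 131384\right) + 1256 = \left(\left(-4328 - 136\right) - 131384\right) + 1256 = \left(-4464 - 131384\right) + 1256 = -135848 + 1256 = -134592$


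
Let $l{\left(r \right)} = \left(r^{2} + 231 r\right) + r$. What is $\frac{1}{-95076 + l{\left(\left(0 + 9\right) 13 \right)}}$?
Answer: $- \frac{1}{54243} \approx -1.8436 \cdot 10^{-5}$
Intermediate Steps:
$l{\left(r \right)} = r^{2} + 232 r$
$\frac{1}{-95076 + l{\left(\left(0 + 9\right) 13 \right)}} = \frac{1}{-95076 + \left(0 + 9\right) 13 \left(232 + \left(0 + 9\right) 13\right)} = \frac{1}{-95076 + 9 \cdot 13 \left(232 + 9 \cdot 13\right)} = \frac{1}{-95076 + 117 \left(232 + 117\right)} = \frac{1}{-95076 + 117 \cdot 349} = \frac{1}{-95076 + 40833} = \frac{1}{-54243} = - \frac{1}{54243}$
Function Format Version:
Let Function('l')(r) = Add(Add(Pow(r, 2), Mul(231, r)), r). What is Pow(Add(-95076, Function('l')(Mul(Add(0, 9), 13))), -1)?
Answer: Rational(-1, 54243) ≈ -1.8436e-5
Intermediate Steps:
Function('l')(r) = Add(Pow(r, 2), Mul(232, r))
Pow(Add(-95076, Function('l')(Mul(Add(0, 9), 13))), -1) = Pow(Add(-95076, Mul(Mul(Add(0, 9), 13), Add(232, Mul(Add(0, 9), 13)))), -1) = Pow(Add(-95076, Mul(Mul(9, 13), Add(232, Mul(9, 13)))), -1) = Pow(Add(-95076, Mul(117, Add(232, 117))), -1) = Pow(Add(-95076, Mul(117, 349)), -1) = Pow(Add(-95076, 40833), -1) = Pow(-54243, -1) = Rational(-1, 54243)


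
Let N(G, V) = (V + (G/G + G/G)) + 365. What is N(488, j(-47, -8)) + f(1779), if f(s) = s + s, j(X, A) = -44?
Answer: 3881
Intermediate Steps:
f(s) = 2*s
N(G, V) = 367 + V (N(G, V) = (V + (1 + 1)) + 365 = (V + 2) + 365 = (2 + V) + 365 = 367 + V)
N(488, j(-47, -8)) + f(1779) = (367 - 44) + 2*1779 = 323 + 3558 = 3881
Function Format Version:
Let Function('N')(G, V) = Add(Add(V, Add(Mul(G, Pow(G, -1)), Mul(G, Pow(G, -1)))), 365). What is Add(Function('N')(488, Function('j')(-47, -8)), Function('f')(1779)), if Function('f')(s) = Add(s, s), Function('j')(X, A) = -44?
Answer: 3881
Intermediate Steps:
Function('f')(s) = Mul(2, s)
Function('N')(G, V) = Add(367, V) (Function('N')(G, V) = Add(Add(V, Add(1, 1)), 365) = Add(Add(V, 2), 365) = Add(Add(2, V), 365) = Add(367, V))
Add(Function('N')(488, Function('j')(-47, -8)), Function('f')(1779)) = Add(Add(367, -44), Mul(2, 1779)) = Add(323, 3558) = 3881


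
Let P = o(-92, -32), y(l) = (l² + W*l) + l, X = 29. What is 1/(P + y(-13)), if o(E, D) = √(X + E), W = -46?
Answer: -I/(-754*I + 3*√7) ≈ 0.0013261 - 1.396e-5*I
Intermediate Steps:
y(l) = l² - 45*l (y(l) = (l² - 46*l) + l = l² - 45*l)
o(E, D) = √(29 + E)
P = 3*I*√7 (P = √(29 - 92) = √(-63) = 3*I*√7 ≈ 7.9373*I)
1/(P + y(-13)) = 1/(3*I*√7 - 13*(-45 - 13)) = 1/(3*I*√7 - 13*(-58)) = 1/(3*I*√7 + 754) = 1/(754 + 3*I*√7)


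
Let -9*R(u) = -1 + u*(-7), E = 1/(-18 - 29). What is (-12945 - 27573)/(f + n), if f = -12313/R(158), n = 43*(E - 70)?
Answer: 117117279/8992405 ≈ 13.024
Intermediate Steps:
E = -1/47 (E = 1/(-47) = -1/47 ≈ -0.021277)
R(u) = ⅑ + 7*u/9 (R(u) = -(-1 + u*(-7))/9 = -(-1 - 7*u)/9 = ⅑ + 7*u/9)
n = -141513/47 (n = 43*(-1/47 - 70) = 43*(-3291/47) = -141513/47 ≈ -3010.9)
f = -12313/123 (f = -12313/(⅑ + (7/9)*158) = -12313/(⅑ + 1106/9) = -12313/123 ≈ -100.11)
(-12945 - 27573)/(f + n) = (-12945 - 27573)/(-12313/123 - 141513/47) = -40518/(-17984810/5781) = -40518*(-5781/17984810) = 117117279/8992405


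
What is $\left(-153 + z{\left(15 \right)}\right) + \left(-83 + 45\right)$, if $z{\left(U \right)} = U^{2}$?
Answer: $34$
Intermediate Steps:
$\left(-153 + z{\left(15 \right)}\right) + \left(-83 + 45\right) = \left(-153 + 15^{2}\right) + \left(-83 + 45\right) = \left(-153 + 225\right) - 38 = 72 - 38 = 34$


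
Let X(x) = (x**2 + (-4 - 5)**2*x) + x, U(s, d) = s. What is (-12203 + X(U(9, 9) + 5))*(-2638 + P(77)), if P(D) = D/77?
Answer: 28635183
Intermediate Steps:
P(D) = D/77 (P(D) = D*(1/77) = D/77)
X(x) = x**2 + 82*x (X(x) = (x**2 + (-9)**2*x) + x = (x**2 + 81*x) + x = x**2 + 82*x)
(-12203 + X(U(9, 9) + 5))*(-2638 + P(77)) = (-12203 + (9 + 5)*(82 + (9 + 5)))*(-2638 + (1/77)*77) = (-12203 + 14*(82 + 14))*(-2638 + 1) = (-12203 + 14*96)*(-2637) = (-12203 + 1344)*(-2637) = -10859*(-2637) = 28635183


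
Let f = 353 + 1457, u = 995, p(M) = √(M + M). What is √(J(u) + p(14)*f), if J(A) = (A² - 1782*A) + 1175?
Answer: √(-781890 + 3620*√7) ≈ 878.81*I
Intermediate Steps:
p(M) = √2*√M (p(M) = √(2*M) = √2*√M)
f = 1810
J(A) = 1175 + A² - 1782*A
√(J(u) + p(14)*f) = √((1175 + 995² - 1782*995) + (√2*√14)*1810) = √((1175 + 990025 - 1773090) + (2*√7)*1810) = √(-781890 + 3620*√7)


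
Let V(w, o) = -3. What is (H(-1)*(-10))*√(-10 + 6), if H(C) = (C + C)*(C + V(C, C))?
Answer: -160*I ≈ -160.0*I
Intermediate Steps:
H(C) = 2*C*(-3 + C) (H(C) = (C + C)*(C - 3) = (2*C)*(-3 + C) = 2*C*(-3 + C))
(H(-1)*(-10))*√(-10 + 6) = ((2*(-1)*(-3 - 1))*(-10))*√(-10 + 6) = ((2*(-1)*(-4))*(-10))*√(-4) = (8*(-10))*(2*I) = -160*I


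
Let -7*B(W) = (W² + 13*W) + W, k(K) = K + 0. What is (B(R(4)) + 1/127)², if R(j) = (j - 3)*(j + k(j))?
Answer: 499299025/790321 ≈ 631.77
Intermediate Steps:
k(K) = K
R(j) = 2*j*(-3 + j) (R(j) = (j - 3)*(j + j) = (-3 + j)*(2*j) = 2*j*(-3 + j))
B(W) = -2*W - W²/7 (B(W) = -((W² + 13*W) + W)/7 = -(W² + 14*W)/7 = -2*W - W²/7)
(B(R(4)) + 1/127)² = (-2*4*(-3 + 4)*(14 + 2*4*(-3 + 4))/7 + 1/127)² = (-2*4*1*(14 + 2*4*1)/7 + 1/127)² = (-⅐*8*(14 + 8) + 1/127)² = (-⅐*8*22 + 1/127)² = (-176/7 + 1/127)² = (-22345/889)² = 499299025/790321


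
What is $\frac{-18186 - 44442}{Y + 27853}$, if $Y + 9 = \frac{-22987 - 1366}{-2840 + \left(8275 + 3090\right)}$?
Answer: $- \frac{177967900}{79115249} \approx -2.2495$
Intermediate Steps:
$Y = - \frac{101078}{8525}$ ($Y = -9 + \frac{-22987 - 1366}{-2840 + \left(8275 + 3090\right)} = -9 - \frac{24353}{-2840 + 11365} = -9 - \frac{24353}{8525} = - \frac{101078}{8525} \approx -11.857$)
$\frac{-18186 - 44442}{Y + 27853} = \frac{-18186 - 44442}{- \frac{101078}{8525} + 27853} = - \frac{62628}{\frac{237345747}{8525}} = \left(-62628\right) \frac{8525}{237345747} = - \frac{177967900}{79115249}$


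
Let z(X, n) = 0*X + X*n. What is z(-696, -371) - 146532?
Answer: 111684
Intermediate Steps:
z(X, n) = X*n (z(X, n) = 0 + X*n = X*n)
z(-696, -371) - 146532 = -696*(-371) - 146532 = 258216 - 146532 = 111684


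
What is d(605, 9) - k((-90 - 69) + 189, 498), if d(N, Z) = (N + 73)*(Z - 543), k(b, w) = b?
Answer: -362082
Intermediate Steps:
d(N, Z) = (-543 + Z)*(73 + N) (d(N, Z) = (73 + N)*(-543 + Z) = (-543 + Z)*(73 + N))
d(605, 9) - k((-90 - 69) + 189, 498) = (-39639 - 543*605 + 73*9 + 605*9) - ((-90 - 69) + 189) = (-39639 - 328515 + 657 + 5445) - (-159 + 189) = -362052 - 1*30 = -362052 - 30 = -362082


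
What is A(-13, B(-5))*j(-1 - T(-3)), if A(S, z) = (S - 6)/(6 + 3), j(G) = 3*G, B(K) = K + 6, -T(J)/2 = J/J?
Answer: -19/3 ≈ -6.3333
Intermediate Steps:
T(J) = -2 (T(J) = -2*J/J = -2*1 = -2)
B(K) = 6 + K
A(S, z) = -2/3 + S/9 (A(S, z) = (-6 + S)/9 = (-6 + S)*(1/9) = -2/3 + S/9)
A(-13, B(-5))*j(-1 - T(-3)) = (-2/3 + (1/9)*(-13))*(3*(-1 - 1*(-2))) = (-2/3 - 13/9)*(3*(-1 + 2)) = -19/3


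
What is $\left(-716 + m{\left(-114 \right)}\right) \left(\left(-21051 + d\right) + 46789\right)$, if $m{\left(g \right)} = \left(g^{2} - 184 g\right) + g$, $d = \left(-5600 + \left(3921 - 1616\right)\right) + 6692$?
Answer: $965592170$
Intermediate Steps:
$d = 3397$ ($d = \left(-5600 + 2305\right) + 6692 = -3295 + 6692 = 3397$)
$m{\left(g \right)} = g^{2} - 183 g$
$\left(-716 + m{\left(-114 \right)}\right) \left(\left(-21051 + d\right) + 46789\right) = \left(-716 - 114 \left(-183 - 114\right)\right) \left(\left(-21051 + 3397\right) + 46789\right) = \left(-716 - -33858\right) \left(-17654 + 46789\right) = \left(-716 + 33858\right) 29135 = 33142 \cdot 29135 = 965592170$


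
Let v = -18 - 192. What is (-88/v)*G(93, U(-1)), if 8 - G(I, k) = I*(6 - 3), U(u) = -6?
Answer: -11924/105 ≈ -113.56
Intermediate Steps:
G(I, k) = 8 - 3*I (G(I, k) = 8 - I*(6 - 3) = 8 - I*3 = 8 - 3*I)
v = -210
(-88/v)*G(93, U(-1)) = (-88/(-210))*(8 - 3*93) = (-88*(-1/210))*(8 - 279) = (44/105)*(-271) = -11924/105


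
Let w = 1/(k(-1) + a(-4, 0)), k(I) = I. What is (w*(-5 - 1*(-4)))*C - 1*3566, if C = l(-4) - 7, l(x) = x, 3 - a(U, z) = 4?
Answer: -7143/2 ≈ -3571.5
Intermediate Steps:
a(U, z) = -1 (a(U, z) = 3 - 1*4 = 3 - 4 = -1)
C = -11 (C = -4 - 7 = -11)
w = -½ (w = 1/(-1 - 1) = 1/(-2) = -½ ≈ -0.50000)
(w*(-5 - 1*(-4)))*C - 1*3566 = -(-5 - 1*(-4))/2*(-11) - 1*3566 = -(-5 + 4)/2*(-11) - 3566 = -½*(-1)*(-11) - 3566 = (½)*(-11) - 3566 = -11/2 - 3566 = -7143/2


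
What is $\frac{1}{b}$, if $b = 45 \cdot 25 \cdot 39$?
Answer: $\frac{1}{43875} \approx 2.2792 \cdot 10^{-5}$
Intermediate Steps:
$b = 43875$ ($b = 1125 \cdot 39 = 43875$)
$\frac{1}{b} = \frac{1}{43875}$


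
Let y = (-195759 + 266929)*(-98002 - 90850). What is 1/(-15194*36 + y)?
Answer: -1/13441143824 ≈ -7.4398e-11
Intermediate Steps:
y = -13440596840 (y = 71170*(-188852) = -13440596840)
1/(-15194*36 + y) = 1/(-15194*36 - 13440596840) = 1/(-546984 - 13440596840) = 1/(-13441143824) = -1/13441143824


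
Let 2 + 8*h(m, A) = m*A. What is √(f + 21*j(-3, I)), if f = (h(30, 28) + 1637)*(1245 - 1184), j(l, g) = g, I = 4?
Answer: √425323/2 ≈ 326.08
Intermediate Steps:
h(m, A) = -¼ + A*m/8 (h(m, A) = -¼ + (m*A)/8 = -¼ + (A*m)/8 = -¼ + A*m/8)
f = 424987/4 (f = ((-¼ + (⅛)*28*30) + 1637)*(1245 - 1184) = ((-¼ + 105) + 1637)*61 = (419/4 + 1637)*61 = (6967/4)*61 = 424987/4 ≈ 1.0625e+5)
√(f + 21*j(-3, I)) = √(424987/4 + 21*4) = √(424987/4 + 84) = √(425323/4) = √425323/2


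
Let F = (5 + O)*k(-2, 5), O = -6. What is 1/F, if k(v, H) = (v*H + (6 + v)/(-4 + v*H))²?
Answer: -49/5184 ≈ -0.0094522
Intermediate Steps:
k(v, H) = (H*v + (6 + v)/(-4 + H*v))²
F = -5184/49 (F = (5 - 6)*((6 - 2 + 5²*(-2)² - 4*5*(-2))²/(-4 + 5*(-2))²) = -(6 - 2 + 25*4 + 40)²/(-4 - 10)² = -(6 - 2 + 100 + 40)²/(-14)² = -144²/196 = -20736/196 = -1*5184/49 = -5184/49 ≈ -105.80)
1/F = 1/(-5184/49) = -49/5184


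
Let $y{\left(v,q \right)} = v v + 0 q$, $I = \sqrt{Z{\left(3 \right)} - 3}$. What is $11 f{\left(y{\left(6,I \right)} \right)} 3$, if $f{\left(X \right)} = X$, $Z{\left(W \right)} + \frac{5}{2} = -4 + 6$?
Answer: $1188$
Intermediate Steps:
$Z{\left(W \right)} = - \frac{1}{2}$ ($Z{\left(W \right)} = - \frac{5}{2} + \left(-4 + 6\right) = - \frac{5}{2} + 2 = - \frac{1}{2}$)
$I = \frac{i \sqrt{14}}{2}$ ($I = \sqrt{- \frac{1}{2} - 3} = \sqrt{- \frac{7}{2}} = \frac{i \sqrt{14}}{2} \approx 1.8708 i$)
$y{\left(v,q \right)} = v^{2}$ ($y{\left(v,q \right)} = v^{2} + 0 = v^{2}$)
$11 f{\left(y{\left(6,I \right)} \right)} 3 = 11 \cdot 6^{2} \cdot 3 = 11 \cdot 36 \cdot 3 = 396 \cdot 3 = 1188$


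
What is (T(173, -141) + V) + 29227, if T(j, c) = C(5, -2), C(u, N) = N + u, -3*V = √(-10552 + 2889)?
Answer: 29230 - I*√7663/3 ≈ 29230.0 - 29.18*I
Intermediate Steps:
V = -I*√7663/3 (V = -√(-10552 + 2889)/3 = -I*√7663/3 ≈ -29.18*I)
T(j, c) = 3 (T(j, c) = -2 + 5 = 3)
(T(173, -141) + V) + 29227 = (3 - I*√7663/3) + 29227 = 29230 - I*√7663/3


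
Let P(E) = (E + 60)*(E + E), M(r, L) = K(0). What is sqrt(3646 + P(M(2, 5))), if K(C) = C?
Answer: sqrt(3646) ≈ 60.382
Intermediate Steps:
M(r, L) = 0
P(E) = 2*E*(60 + E) (P(E) = (60 + E)*(2*E) = 2*E*(60 + E))
sqrt(3646 + P(M(2, 5))) = sqrt(3646 + 2*0*(60 + 0)) = sqrt(3646 + 2*0*60) = sqrt(3646 + 0) = sqrt(3646)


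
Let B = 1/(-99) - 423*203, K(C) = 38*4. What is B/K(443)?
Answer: -1062629/1881 ≈ -564.93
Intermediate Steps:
K(C) = 152
B = -8501032/99 (B = -1/99 - 85869 = -8501032/99 ≈ -85869.)
B/K(443) = -8501032/99/152 = -8501032/99*1/152 = -1062629/1881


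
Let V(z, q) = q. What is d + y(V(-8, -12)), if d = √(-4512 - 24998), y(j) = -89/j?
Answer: 89/12 + I*√29510 ≈ 7.4167 + 171.78*I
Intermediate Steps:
d = I*√29510 (d = √(-29510) = I*√29510 ≈ 171.78*I)
d + y(V(-8, -12)) = I*√29510 - 89/(-12) = I*√29510 - 89*(-1/12) = I*√29510 + 89/12 = 89/12 + I*√29510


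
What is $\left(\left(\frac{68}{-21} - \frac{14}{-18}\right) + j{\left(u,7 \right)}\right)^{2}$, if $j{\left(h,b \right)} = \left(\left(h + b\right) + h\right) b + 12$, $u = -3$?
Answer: $\frac{1085764}{3969} \approx 273.56$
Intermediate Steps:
$j{\left(h,b \right)} = 12 + b \left(b + 2 h\right)$ ($j{\left(h,b \right)} = \left(\left(b + h\right) + h\right) b + 12 = \left(b + 2 h\right) b + 12 = b \left(b + 2 h\right) + 12 = 12 + b \left(b + 2 h\right)$)
$\left(\left(\frac{68}{-21} - \frac{14}{-18}\right) + j{\left(u,7 \right)}\right)^{2} = \left(\left(\frac{68}{-21} - \frac{14}{-18}\right) + \left(12 + 7^{2} + 2 \cdot 7 \left(-3\right)\right)\right)^{2} = \left(\left(68 \left(- \frac{1}{21}\right) - - \frac{7}{9}\right) + \left(12 + 49 - 42\right)\right)^{2} = \left(\left(- \frac{68}{21} + \frac{7}{9}\right) + 19\right)^{2} = \left(- \frac{155}{63} + 19\right)^{2} = \left(\frac{1042}{63}\right)^{2} = \frac{1085764}{3969}$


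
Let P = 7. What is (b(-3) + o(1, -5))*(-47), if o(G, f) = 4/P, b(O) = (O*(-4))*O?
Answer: 11656/7 ≈ 1665.1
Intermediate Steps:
b(O) = -4*O**2 (b(O) = (-4*O)*O = -4*O**2)
o(G, f) = 4/7
(b(-3) + o(1, -5))*(-47) = (-4*(-3)**2 + 4/7)*(-47) = (-4*9 + 4/7)*(-47) = (-36 + 4/7)*(-47) = -248/7*(-47) = 11656/7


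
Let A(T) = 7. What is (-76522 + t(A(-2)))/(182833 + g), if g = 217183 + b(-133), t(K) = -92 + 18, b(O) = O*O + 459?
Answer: -6383/34847 ≈ -0.18317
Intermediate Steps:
b(O) = 459 + O² (b(O) = O² + 459 = 459 + O²)
t(K) = -74
g = 235331 (g = 217183 + (459 + (-133)²) = 217183 + (459 + 17689) = 217183 + 18148 = 235331)
(-76522 + t(A(-2)))/(182833 + g) = (-76522 - 74)/(182833 + 235331) = -76596/418164 = -76596*1/418164 = -6383/34847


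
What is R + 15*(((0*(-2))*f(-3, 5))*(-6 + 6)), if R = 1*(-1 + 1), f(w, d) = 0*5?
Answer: 0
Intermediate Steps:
f(w, d) = 0
R = 0 (R = 1*0 = 0)
R + 15*(((0*(-2))*f(-3, 5))*(-6 + 6)) = 0 + 15*(((0*(-2))*0)*(-6 + 6)) = 0 + 15*((0*0)*0) = 0 + 15*(0*0) = 0 + 15*0 = 0 + 0 = 0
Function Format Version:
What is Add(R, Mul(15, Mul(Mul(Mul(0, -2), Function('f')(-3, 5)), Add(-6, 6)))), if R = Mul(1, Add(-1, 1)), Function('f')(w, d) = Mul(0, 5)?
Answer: 0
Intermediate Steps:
Function('f')(w, d) = 0
R = 0 (R = Mul(1, 0) = 0)
Add(R, Mul(15, Mul(Mul(Mul(0, -2), Function('f')(-3, 5)), Add(-6, 6)))) = Add(0, Mul(15, Mul(Mul(Mul(0, -2), 0), Add(-6, 6)))) = Add(0, Mul(15, Mul(Mul(0, 0), 0))) = Add(0, Mul(15, Mul(0, 0))) = Add(0, Mul(15, 0)) = Add(0, 0) = 0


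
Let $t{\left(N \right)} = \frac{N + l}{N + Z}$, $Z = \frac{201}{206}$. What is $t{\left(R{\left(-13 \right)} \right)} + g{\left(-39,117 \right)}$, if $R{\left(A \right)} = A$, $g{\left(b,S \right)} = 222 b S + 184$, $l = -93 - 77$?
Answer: $- \frac{2508672856}{2477} \approx -1.0128 \cdot 10^{6}$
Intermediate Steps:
$Z = \frac{201}{206}$ ($Z = 201 \cdot \frac{1}{206} = \frac{201}{206} \approx 0.97573$)
$l = -170$ ($l = -93 - 77 = -170$)
$g{\left(b,S \right)} = 184 + 222 S b$ ($g{\left(b,S \right)} = 222 S b + 184 = 184 + 222 S b$)
$t{\left(N \right)} = \frac{-170 + N}{\frac{201}{206} + N}$ ($t{\left(N \right)} = \frac{N - 170}{N + \frac{201}{206}} = \frac{-170 + N}{\frac{201}{206} + N}$)
$t{\left(R{\left(-13 \right)} \right)} + g{\left(-39,117 \right)} = \frac{206 \left(-170 - 13\right)}{201 + 206 \left(-13\right)} + \left(184 + 222 \cdot 117 \left(-39\right)\right) = 206 \frac{1}{201 - 2678} \left(-183\right) + \left(184 - 1012986\right) = 206 \frac{1}{-2477} \left(-183\right) - 1012802 = 206 \left(- \frac{1}{2477}\right) \left(-183\right) - 1012802 = \frac{37698}{2477} - 1012802 = - \frac{2508672856}{2477}$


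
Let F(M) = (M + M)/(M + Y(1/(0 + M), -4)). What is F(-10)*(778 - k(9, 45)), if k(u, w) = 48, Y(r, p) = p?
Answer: 7300/7 ≈ 1042.9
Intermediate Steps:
F(M) = 2*M/(-4 + M) (F(M) = (M + M)/(M - 4) = (2*M)/(-4 + M) = 2*M/(-4 + M))
F(-10)*(778 - k(9, 45)) = (2*(-10)/(-4 - 10))*(778 - 1*48) = (2*(-10)/(-14))*(778 - 48) = (2*(-10)*(-1/14))*730 = (10/7)*730 = 7300/7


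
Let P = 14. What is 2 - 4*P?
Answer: -54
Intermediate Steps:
2 - 4*P = 2 - 4*14 = 2 - 56 = -54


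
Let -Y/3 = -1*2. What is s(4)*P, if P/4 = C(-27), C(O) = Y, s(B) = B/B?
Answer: 24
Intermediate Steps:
s(B) = 1
Y = 6 (Y = -(-3)*2 = -3*(-2) = 6)
C(O) = 6
P = 24 (P = 4*6 = 24)
s(4)*P = 1*24 = 24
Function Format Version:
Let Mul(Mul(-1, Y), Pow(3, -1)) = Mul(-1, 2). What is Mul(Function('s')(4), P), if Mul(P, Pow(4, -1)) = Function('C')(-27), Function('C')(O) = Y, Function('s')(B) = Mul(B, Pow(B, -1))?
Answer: 24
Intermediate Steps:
Function('s')(B) = 1
Y = 6 (Y = Mul(-3, Mul(-1, 2)) = Mul(-3, -2) = 6)
Function('C')(O) = 6
P = 24 (P = Mul(4, 6) = 24)
Mul(Function('s')(4), P) = Mul(1, 24) = 24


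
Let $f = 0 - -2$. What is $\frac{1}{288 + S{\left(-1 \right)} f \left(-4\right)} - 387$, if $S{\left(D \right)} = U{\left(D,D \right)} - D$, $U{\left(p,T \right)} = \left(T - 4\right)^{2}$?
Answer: $- \frac{30959}{80} \approx -386.99$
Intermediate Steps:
$U{\left(p,T \right)} = \left(-4 + T\right)^{2}$
$S{\left(D \right)} = \left(-4 + D\right)^{2} - D$
$f = 2$ ($f = 0 + 2 = 2$)
$\frac{1}{288 + S{\left(-1 \right)} f \left(-4\right)} - 387 = \frac{1}{288 + \left(\left(-4 - 1\right)^{2} - -1\right) 2 \left(-4\right)} - 387 = \frac{1}{288 + \left(\left(-5\right)^{2} + 1\right) 2 \left(-4\right)} - 387 = \frac{1}{288 + \left(25 + 1\right) 2 \left(-4\right)} - 387 = \frac{1}{288 + 26 \cdot 2 \left(-4\right)} - 387 = \frac{1}{288 + 52 \left(-4\right)} - 387 = \frac{1}{288 - 208} - 387 = \frac{1}{80} - 387 = - \frac{30959}{80}$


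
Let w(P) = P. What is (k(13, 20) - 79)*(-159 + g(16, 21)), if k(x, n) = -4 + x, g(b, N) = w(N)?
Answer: 9660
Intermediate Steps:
g(b, N) = N
(k(13, 20) - 79)*(-159 + g(16, 21)) = ((-4 + 13) - 79)*(-159 + 21) = (9 - 79)*(-138) = -70*(-138) = 9660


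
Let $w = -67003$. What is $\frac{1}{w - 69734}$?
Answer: $- \frac{1}{136737} \approx -7.3133 \cdot 10^{-6}$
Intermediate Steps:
$\frac{1}{w - 69734} = \frac{1}{-67003 - 69734} = \frac{1}{-136737} = - \frac{1}{136737}$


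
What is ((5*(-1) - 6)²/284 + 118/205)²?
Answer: 3400872489/3389568400 ≈ 1.0033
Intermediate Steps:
((5*(-1) - 6)²/284 + 118/205)² = ((-5 - 6)²*(1/284) + 118*(1/205))² = ((-11)²*(1/284) + 118/205)² = (121*(1/284) + 118/205)² = (121/284 + 118/205)² = (58317/58220)² = 3400872489/3389568400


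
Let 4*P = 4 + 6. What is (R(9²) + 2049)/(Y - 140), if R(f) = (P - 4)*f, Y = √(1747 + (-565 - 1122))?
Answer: -26985/1954 - 771*√15/3908 ≈ -14.574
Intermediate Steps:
P = 5/2 (P = (4 + 6)/4 = (¼)*10 = 5/2 ≈ 2.5000)
Y = 2*√15 (Y = √(1747 - 1687) = √60 = 2*√15 ≈ 7.7460)
R(f) = -3*f/2 (R(f) = (5/2 - 4)*f = -3*f/2)
(R(9²) + 2049)/(Y - 140) = (-3/2*9² + 2049)/(2*√15 - 140) = (-3/2*81 + 2049)/(-140 + 2*√15) = (-243/2 + 2049)/(-140 + 2*√15) = 3855/(2*(-140 + 2*√15))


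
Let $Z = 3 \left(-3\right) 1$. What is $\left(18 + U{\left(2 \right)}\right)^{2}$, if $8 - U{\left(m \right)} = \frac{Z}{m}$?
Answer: $\frac{3721}{4} \approx 930.25$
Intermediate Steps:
$Z = -9$ ($Z = \left(-9\right) 1 = -9$)
$U{\left(m \right)} = 8 + \frac{9}{m}$ ($U{\left(m \right)} = 8 - - \frac{9}{m} = 8 + \frac{9}{m}$)
$\left(18 + U{\left(2 \right)}\right)^{2} = \left(18 + \left(8 + \frac{9}{2}\right)\right)^{2} = \left(18 + \frac{25}{2}\right)^{2} = \left(\frac{61}{2}\right)^{2} = \frac{3721}{4}$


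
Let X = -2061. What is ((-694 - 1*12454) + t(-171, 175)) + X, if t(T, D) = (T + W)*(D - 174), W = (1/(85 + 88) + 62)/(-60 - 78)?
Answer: -367192847/23874 ≈ -15380.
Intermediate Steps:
W = -10727/23874 (W = (1/173 + 62)/(-138) = (1/173 + 62)*(-1/138) = (10727/173)*(-1/138) = -10727/23874 ≈ -0.44932)
t(T, D) = (-174 + D)*(-10727/23874 + T) (t(T, D) = (T - 10727/23874)*(D - 174) = (-10727/23874 + T)*(-174 + D) = (-174 + D)*(-10727/23874 + T))
((-694 - 1*12454) + t(-171, 175)) + X = ((-694 - 1*12454) + (311083/3979 - 174*(-171) - 10727/23874*175 + 175*(-171))) - 2061 = ((-694 - 12454) + (311083/3979 + 29754 - 1877225/23874 - 29925)) - 2061 = (-13148 - 4093181/23874) - 2061 = -317988533/23874 - 2061 = -367192847/23874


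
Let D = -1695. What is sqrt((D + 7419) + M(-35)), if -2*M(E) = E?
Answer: sqrt(22966)/2 ≈ 75.773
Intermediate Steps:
M(E) = -E/2
sqrt((D + 7419) + M(-35)) = sqrt((-1695 + 7419) - 1/2*(-35)) = sqrt(5724 + 35/2) = sqrt(11483/2) = sqrt(22966)/2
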